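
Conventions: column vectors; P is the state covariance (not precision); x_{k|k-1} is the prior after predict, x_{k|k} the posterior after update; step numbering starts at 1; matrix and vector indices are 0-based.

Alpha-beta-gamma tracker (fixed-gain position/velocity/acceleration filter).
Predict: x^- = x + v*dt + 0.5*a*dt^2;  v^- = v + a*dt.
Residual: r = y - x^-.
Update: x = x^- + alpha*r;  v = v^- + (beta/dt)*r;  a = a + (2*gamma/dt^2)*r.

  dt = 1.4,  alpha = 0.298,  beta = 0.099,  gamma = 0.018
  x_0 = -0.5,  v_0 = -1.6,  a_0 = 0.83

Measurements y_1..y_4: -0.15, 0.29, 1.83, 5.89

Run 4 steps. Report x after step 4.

x_post = 5.7597

step 1: x_pred=-1.9266  r=1.7766  x^+=-1.3972  v^+=-0.3124  a^+=0.8626
step 2: x_pred=-0.9891  r=1.2791  x^+=-0.6079  v^+=0.9858  a^+=0.8861
step 3: x_pred=1.6405  r=0.1895  x^+=1.6970  v^+=2.2397  a^+=0.8896
step 4: x_pred=5.7044  r=0.1856  x^+=5.7597  v^+=3.4983  a^+=0.8930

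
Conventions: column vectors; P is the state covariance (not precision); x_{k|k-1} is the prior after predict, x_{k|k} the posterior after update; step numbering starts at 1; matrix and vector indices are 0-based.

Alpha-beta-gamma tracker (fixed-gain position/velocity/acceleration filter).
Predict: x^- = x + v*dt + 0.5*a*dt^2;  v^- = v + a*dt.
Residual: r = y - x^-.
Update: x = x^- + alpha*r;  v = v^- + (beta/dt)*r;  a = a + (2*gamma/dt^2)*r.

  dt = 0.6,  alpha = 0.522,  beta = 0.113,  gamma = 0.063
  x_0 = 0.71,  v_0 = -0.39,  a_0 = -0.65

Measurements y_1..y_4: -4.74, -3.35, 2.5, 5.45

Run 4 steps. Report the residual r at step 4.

step 1: x_pred=0.3590  r=-5.0990  x^+=-2.3027  v^+=-1.7403  a^+=-2.4347
step 2: x_pred=-3.7851  r=0.4351  x^+=-3.5580  v^+=-3.1192  a^+=-2.2824
step 3: x_pred=-5.8403  r=8.3403  x^+=-1.4867  v^+=-2.9178  a^+=0.6367
step 4: x_pred=-3.1227  r=8.5727  x^+=1.3522  v^+=-0.9212  a^+=3.6372

resid = 8.5727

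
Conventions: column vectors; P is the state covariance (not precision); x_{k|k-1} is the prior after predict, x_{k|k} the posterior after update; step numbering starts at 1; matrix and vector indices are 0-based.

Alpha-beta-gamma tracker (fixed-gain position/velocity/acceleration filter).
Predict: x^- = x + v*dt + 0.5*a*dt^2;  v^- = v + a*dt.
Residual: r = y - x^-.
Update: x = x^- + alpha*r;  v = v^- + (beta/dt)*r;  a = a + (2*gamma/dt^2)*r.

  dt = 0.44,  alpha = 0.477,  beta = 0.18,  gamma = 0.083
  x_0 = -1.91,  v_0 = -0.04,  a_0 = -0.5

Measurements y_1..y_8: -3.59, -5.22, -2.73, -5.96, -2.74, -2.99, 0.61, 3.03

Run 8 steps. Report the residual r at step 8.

resid = 1.9394

step 1: x_pred=-1.9760  r=-1.6140  x^+=-2.7459  v^+=-0.9203  a^+=-1.8839
step 2: x_pred=-3.3332  r=-1.8868  x^+=-4.2332  v^+=-2.5211  a^+=-3.5018
step 3: x_pred=-5.6814  r=2.9514  x^+=-4.2736  v^+=-2.8544  a^+=-0.9711
step 4: x_pred=-5.6236  r=-0.3364  x^+=-5.7840  v^+=-3.4194  a^+=-1.2596
step 5: x_pred=-7.4105  r=4.6705  x^+=-5.1827  v^+=-2.0629  a^+=2.7451
step 6: x_pred=-5.8246  r=2.8346  x^+=-4.4725  v^+=0.3045  a^+=5.1756
step 7: x_pred=-3.8375  r=4.4475  x^+=-1.7161  v^+=4.4012  a^+=8.9891
step 8: x_pred=1.0906  r=1.9394  x^+=2.0157  v^+=9.1498  a^+=10.6520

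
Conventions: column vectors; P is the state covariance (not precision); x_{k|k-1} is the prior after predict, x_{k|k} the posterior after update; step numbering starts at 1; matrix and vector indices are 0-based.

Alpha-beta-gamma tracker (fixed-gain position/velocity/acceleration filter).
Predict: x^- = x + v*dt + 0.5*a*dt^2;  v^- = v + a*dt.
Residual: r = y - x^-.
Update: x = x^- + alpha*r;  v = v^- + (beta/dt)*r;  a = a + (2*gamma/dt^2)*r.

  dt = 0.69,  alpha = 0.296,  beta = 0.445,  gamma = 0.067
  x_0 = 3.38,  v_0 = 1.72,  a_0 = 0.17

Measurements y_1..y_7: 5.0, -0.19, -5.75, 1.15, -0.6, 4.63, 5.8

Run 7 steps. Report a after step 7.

a_post = 5.2975

step 1: x_pred=4.6073  r=0.3927  x^+=4.7235  v^+=2.0906  a^+=0.2805
step 2: x_pred=6.2328  r=-6.4228  x^+=4.3317  v^+=-1.8581  a^+=-1.5272
step 3: x_pred=2.6860  r=-8.4360  x^+=0.1890  v^+=-8.3525  a^+=-3.9015
step 4: x_pred=-6.5030  r=7.6530  x^+=-4.2377  v^+=-6.1089  a^+=-1.7476
step 5: x_pred=-8.8689  r=8.2689  x^+=-6.4213  v^+=-1.9819  a^+=0.5797
step 6: x_pred=-7.6508  r=12.2808  x^+=-4.0157  v^+=6.3383  a^+=4.0362
step 7: x_pred=1.3186  r=4.4814  x^+=2.6451  v^+=12.0135  a^+=5.2975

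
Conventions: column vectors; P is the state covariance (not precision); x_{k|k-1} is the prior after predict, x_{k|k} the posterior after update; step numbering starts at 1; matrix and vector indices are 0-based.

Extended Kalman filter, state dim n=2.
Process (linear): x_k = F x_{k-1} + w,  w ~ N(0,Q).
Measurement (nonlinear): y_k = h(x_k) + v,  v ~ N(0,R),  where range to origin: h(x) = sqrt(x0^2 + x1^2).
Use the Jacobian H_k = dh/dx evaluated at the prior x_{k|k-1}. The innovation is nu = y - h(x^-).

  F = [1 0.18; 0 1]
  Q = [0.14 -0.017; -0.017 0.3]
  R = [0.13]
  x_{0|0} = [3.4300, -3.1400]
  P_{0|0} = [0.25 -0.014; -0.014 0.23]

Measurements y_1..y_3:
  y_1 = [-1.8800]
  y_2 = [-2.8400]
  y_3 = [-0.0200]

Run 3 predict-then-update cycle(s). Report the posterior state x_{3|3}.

x_post = [-0.4131, -0.4831]

step 1: x^-=[2.8648, -3.1400]  P^-=[0.3924 0.0104; 0.0104 0.5300]  H_jac=[0.6740 -0.7387]  S=[0.5871]  K=[0.4374; -0.6549]  nu=[-6.1305]  x^+=[0.1835, 0.8749]  P^+=[0.2801 0.1786; 0.1786 0.2782]
step 2: x^-=[0.3410, 0.8749]  P^-=[0.4934 0.2117; 0.2117 0.5782]  H_jac=[0.3631 0.9317]  S=[0.8402]  K=[0.4479; 0.7326]  nu=[-3.7790]  x^+=[-1.3518, -1.8937]  P^+=[0.3248 -0.0641; -0.0641 0.1272]
step 3: x^-=[-1.6927, -1.8937]  P^-=[0.4459 -0.0582; -0.0582 0.4272]  H_jac=[-0.6664 -0.7456]  S=[0.5077]  K=[-0.4998; -0.5510]  nu=[-2.5599]  x^+=[-0.4131, -0.4831]  P^+=[0.3190 -0.1980; -0.1980 0.2731]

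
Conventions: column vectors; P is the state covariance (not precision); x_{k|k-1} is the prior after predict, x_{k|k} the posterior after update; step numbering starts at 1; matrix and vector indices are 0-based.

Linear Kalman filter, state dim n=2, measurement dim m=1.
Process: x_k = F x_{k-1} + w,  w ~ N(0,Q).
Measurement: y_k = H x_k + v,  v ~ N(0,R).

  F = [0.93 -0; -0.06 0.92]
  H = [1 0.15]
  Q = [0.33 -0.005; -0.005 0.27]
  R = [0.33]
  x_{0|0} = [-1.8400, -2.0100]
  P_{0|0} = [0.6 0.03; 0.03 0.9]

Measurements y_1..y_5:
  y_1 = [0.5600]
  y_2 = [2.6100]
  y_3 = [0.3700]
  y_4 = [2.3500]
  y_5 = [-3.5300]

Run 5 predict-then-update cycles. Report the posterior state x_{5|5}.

step 1: x^-=[-1.7112, -1.7388]  P^-=[0.8489 -0.0128; -0.0128 1.0306]  S=[1.1983]  K=[0.7069; 0.1183]  nu=[2.5320]  x^+=[0.0786, -1.4392]  P^+=[0.2502 -0.1130; -0.1130 1.0138]
step 2: x^-=[0.0731, -1.3288]  P^-=[0.5464 -0.1157; -0.1157 1.1415]  S=[0.8674]  K=[0.6099; 0.0640]  nu=[2.7362]  x^+=[1.7420, -1.1535]  P^+=[0.2237 -0.1496; -0.1496 1.1379]
step 3: x^-=[1.6201, -1.1658]  P^-=[0.5235 -0.1454; -0.1454 1.2505]  S=[0.8380]  K=[0.5987; 0.0503]  nu=[-1.0752]  x^+=[0.9764, -1.2198]  P^+=[0.2232 -0.1707; -0.1707 1.2483]
step 4: x^-=[0.9080, -1.1808]  P^-=[0.5230 -0.1635; -0.1635 1.3462]  S=[0.8343]  K=[0.5975; 0.0461]  nu=[1.6191]  x^+=[1.8755, -1.1062]  P^+=[0.2252 -0.1865; -0.1865 1.3445]
step 5: x^-=[1.7442, -1.1302]  P^-=[0.5247 -0.1771; -0.1771 1.4294]  S=[0.8338]  K=[0.5975; 0.0447]  nu=[-5.1047]  x^+=[-1.3058, -1.3586]  P^+=[0.2271 -0.1994; -0.1994 1.4277]

x_post = [-1.3058, -1.3586]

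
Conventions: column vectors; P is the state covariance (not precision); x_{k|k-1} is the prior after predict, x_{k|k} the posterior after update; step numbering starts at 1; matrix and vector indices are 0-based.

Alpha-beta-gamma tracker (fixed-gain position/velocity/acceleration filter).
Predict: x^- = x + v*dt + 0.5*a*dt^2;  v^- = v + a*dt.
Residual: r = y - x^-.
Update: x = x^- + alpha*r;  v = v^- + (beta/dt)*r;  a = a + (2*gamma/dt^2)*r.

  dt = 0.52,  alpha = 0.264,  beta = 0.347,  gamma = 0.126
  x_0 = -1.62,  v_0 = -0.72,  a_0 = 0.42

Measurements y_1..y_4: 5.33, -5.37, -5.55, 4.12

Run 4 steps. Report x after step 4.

step 1: x_pred=-1.9376  r=7.2676  x^+=-0.0190  v^+=4.3481  a^+=7.1931
step 2: x_pred=3.2146  r=-8.5846  x^+=0.9482  v^+=2.3600  a^+=-0.8073
step 3: x_pred=2.0663  r=-7.6163  x^+=0.0556  v^+=-3.1422  a^+=-7.9054
step 4: x_pred=-2.6472  r=6.7672  x^+=-0.8606  v^+=-2.7372  a^+=-1.5987

x_post = -0.8606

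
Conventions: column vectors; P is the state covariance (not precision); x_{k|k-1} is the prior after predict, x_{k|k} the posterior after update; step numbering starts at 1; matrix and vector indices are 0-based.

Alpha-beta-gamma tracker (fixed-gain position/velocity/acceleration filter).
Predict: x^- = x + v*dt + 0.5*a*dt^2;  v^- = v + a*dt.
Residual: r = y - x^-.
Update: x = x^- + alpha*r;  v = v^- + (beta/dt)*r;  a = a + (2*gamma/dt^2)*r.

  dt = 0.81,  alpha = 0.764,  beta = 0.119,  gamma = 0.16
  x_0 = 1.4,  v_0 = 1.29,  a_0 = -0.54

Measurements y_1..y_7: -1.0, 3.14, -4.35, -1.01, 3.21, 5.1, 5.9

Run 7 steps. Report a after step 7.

a_post = 5.9672

step 1: x_pred=2.2678  r=-3.2678  x^+=-0.2288  v^+=0.3725  a^+=-2.1338
step 2: x_pred=-0.6271  r=3.7671  x^+=2.2510  v^+=-0.8024  a^+=-0.2965
step 3: x_pred=1.5038  r=-5.8538  x^+=-2.9685  v^+=-1.9026  a^+=-3.1515
step 4: x_pred=-5.5434  r=4.5334  x^+=-2.0799  v^+=-3.7893  a^+=-0.9404
step 5: x_pred=-5.4577  r=8.6677  x^+=1.1644  v^+=-3.2776  a^+=3.2871
step 6: x_pred=-0.4121  r=5.5121  x^+=3.7991  v^+=0.1947  a^+=5.9755
step 7: x_pred=5.9171  r=-0.0171  x^+=5.9040  v^+=5.0324  a^+=5.9672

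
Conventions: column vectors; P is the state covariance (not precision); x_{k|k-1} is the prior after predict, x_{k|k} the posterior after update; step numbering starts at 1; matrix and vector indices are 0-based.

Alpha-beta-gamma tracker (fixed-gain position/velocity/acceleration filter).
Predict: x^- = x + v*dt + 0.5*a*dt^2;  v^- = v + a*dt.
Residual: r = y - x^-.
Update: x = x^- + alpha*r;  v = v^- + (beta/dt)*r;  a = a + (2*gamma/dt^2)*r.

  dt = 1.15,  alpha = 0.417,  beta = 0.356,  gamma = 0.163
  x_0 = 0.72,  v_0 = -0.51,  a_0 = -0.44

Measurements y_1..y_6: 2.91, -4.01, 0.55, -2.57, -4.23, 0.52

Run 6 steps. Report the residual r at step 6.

resid = 6.0263

step 1: x_pred=-0.1574  r=3.0675  x^+=1.1217  v^+=-0.0664  a^+=0.3161
step 2: x_pred=1.2543  r=-5.2643  x^+=-0.9409  v^+=-1.3325  a^+=-0.9815
step 3: x_pred=-3.1223  r=3.6723  x^+=-1.5910  v^+=-1.3245  a^+=-0.0763
step 4: x_pred=-3.1646  r=0.5946  x^+=-2.9166  v^+=-1.2282  a^+=0.0703
step 5: x_pred=-4.2825  r=0.0525  x^+=-4.2606  v^+=-1.1311  a^+=0.0832
step 6: x_pred=-5.5063  r=6.0263  x^+=-2.9934  v^+=0.8302  a^+=1.5687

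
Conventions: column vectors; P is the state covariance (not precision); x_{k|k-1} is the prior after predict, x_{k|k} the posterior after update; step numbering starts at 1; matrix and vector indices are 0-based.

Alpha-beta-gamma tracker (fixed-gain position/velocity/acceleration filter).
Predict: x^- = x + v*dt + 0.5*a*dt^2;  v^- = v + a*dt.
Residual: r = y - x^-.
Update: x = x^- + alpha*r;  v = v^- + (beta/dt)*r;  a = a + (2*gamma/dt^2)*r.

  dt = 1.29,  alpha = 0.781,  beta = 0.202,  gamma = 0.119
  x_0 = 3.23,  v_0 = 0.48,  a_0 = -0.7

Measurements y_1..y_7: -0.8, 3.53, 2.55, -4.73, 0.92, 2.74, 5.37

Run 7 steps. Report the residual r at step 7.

resid = 3.1088

step 1: x_pred=3.2668  r=-4.0668  x^+=0.0906  v^+=-1.0598  a^+=-1.2816
step 2: x_pred=-2.3429  r=5.8729  x^+=2.2438  v^+=-1.7935  a^+=-0.4417
step 3: x_pred=-0.4373  r=2.9873  x^+=1.8958  v^+=-1.8955  a^+=-0.0144
step 4: x_pred=-0.5614  r=-4.1686  x^+=-3.8171  v^+=-2.5669  a^+=-0.6106
step 5: x_pred=-7.6364  r=8.5564  x^+=-0.9539  v^+=-2.0148  a^+=0.6131
step 6: x_pred=-3.0428  r=5.7828  x^+=1.4736  v^+=-0.3183  a^+=1.4402
step 7: x_pred=2.2612  r=3.1088  x^+=4.6892  v^+=2.0263  a^+=1.8848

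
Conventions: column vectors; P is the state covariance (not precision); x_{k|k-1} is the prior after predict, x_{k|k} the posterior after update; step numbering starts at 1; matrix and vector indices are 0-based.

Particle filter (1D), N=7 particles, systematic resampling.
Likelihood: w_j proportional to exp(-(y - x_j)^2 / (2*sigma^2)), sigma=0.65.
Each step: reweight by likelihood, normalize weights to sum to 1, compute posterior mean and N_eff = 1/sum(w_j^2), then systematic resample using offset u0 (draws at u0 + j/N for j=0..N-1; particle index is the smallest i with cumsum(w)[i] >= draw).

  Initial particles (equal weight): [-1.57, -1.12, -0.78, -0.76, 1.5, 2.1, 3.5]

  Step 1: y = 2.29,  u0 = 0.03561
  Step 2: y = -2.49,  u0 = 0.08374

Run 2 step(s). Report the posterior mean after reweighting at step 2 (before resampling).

post_mean = 1.5027

step 1: w=[0.0000, 0.0000, 0.0000, 0.0000, 0.2962, 0.5941, 0.1096]  mean=2.0757  Neff=2.2088  idx=[4, 4, 5, 5, 5, 5, 6]
step 2: w=[0.4977, 0.4977, 0.0011, 0.0011, 0.0011, 0.0011, 0.0000]  mean=1.5027  Neff=2.0181  idx=[0, 0, 0, 1, 1, 1, 1]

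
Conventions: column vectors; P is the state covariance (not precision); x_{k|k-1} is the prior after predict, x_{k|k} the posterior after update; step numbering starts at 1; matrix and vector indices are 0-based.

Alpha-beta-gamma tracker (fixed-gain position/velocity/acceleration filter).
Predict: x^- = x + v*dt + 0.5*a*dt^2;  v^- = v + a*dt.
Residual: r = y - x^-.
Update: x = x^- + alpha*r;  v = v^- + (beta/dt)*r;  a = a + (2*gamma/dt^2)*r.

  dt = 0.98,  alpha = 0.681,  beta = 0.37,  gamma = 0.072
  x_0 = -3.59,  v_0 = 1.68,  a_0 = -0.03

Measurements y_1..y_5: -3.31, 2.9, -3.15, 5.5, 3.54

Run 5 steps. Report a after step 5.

a_post = -0.0280

step 1: x_pred=-1.9580  r=-1.3520  x^+=-2.8787  v^+=1.1402  a^+=-0.2327
step 2: x_pred=-1.8731  r=4.7731  x^+=1.3774  v^+=2.7142  a^+=0.4830
step 3: x_pred=4.2692  r=-7.4192  x^+=-0.7833  v^+=0.3864  a^+=-0.6295
step 4: x_pred=-0.7069  r=6.2069  x^+=3.5200  v^+=2.1129  a^+=0.3012
step 5: x_pred=5.7353  r=-2.1953  x^+=4.2403  v^+=1.5792  a^+=-0.0280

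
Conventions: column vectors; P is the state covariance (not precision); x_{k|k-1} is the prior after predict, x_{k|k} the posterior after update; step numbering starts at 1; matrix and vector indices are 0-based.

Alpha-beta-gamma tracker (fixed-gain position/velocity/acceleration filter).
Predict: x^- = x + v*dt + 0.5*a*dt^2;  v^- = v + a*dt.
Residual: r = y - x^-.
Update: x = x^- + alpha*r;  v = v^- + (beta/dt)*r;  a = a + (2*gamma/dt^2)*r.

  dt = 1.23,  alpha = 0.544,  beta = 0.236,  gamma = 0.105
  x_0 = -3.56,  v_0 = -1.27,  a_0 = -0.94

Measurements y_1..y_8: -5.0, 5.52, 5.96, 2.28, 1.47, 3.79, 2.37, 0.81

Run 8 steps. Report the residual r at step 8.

resid = -4.2756

step 1: x_pred=-5.8332  r=0.8332  x^+=-5.3799  v^+=-2.2663  a^+=-0.8244
step 2: x_pred=-8.7911  r=14.3111  x^+=-1.0059  v^+=-0.5344  a^+=1.1621
step 3: x_pred=-0.7841  r=6.7441  x^+=2.8847  v^+=2.1890  a^+=2.0982
step 4: x_pred=7.1643  r=-4.8843  x^+=4.5073  v^+=3.8327  a^+=1.4203
step 5: x_pred=10.2958  r=-8.8258  x^+=5.4946  v^+=3.8862  a^+=0.1952
step 6: x_pred=10.4222  r=-6.6322  x^+=6.8143  v^+=2.8537  a^+=-0.7254
step 7: x_pred=9.7757  r=-7.4057  x^+=5.7470  v^+=0.5406  a^+=-1.7534
step 8: x_pred=5.0856  r=-4.2756  x^+=2.7597  v^+=-2.4364  a^+=-2.3468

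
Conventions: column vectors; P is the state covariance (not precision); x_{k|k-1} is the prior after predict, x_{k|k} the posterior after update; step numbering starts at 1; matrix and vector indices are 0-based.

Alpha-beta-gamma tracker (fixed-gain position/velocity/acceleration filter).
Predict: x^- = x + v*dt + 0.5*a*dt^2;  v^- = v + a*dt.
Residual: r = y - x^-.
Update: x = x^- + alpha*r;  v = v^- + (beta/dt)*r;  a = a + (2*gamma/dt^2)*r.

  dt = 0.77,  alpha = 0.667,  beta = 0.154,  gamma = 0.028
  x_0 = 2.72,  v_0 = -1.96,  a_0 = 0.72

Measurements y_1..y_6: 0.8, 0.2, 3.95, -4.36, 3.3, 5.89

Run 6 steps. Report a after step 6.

a_post = 1.1831

step 1: x_pred=1.4242  r=-0.6242  x^+=1.0079  v^+=-1.5304  a^+=0.6610
step 2: x_pred=0.0254  r=0.1746  x^+=0.1419  v^+=-0.9865  a^+=0.6775
step 3: x_pred=-0.4169  r=4.3669  x^+=2.4958  v^+=0.4086  a^+=1.0900
step 4: x_pred=3.1335  r=-7.4935  x^+=-1.8647  v^+=-0.2509  a^+=0.3822
step 5: x_pred=-1.9445  r=5.2445  x^+=1.5536  v^+=1.0924  a^+=0.8776
step 6: x_pred=2.6548  r=3.2352  x^+=4.8127  v^+=2.4151  a^+=1.1831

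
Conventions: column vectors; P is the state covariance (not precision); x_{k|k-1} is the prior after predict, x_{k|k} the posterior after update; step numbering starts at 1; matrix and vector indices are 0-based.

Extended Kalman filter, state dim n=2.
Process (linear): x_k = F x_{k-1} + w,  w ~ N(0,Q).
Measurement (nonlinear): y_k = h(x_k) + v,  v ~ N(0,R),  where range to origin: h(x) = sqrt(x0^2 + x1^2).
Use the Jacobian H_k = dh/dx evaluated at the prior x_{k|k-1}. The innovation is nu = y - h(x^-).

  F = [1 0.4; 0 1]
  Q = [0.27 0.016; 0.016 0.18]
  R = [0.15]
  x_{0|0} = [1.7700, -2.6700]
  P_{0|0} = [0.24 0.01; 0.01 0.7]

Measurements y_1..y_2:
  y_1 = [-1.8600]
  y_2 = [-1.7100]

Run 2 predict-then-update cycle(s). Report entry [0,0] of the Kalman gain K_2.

step 1: x^-=[0.7020, -2.6700]  P^-=[0.6300 0.3060; 0.3060 0.8800]  H_jac=[0.2543 -0.9671]  S=[0.8633]  K=[-0.1572; -0.8957]  nu=[-4.6207]  x^+=[1.4285, 1.4687]  P^+=[0.6087 0.1844; 0.1844 0.1874]
step 2: x^-=[2.0160, 1.4687]  P^-=[1.0562 0.2754; 0.2754 0.3674]  H_jac=[0.8083 0.5888]  S=[1.2295]  K=[0.8262; 0.3570]  nu=[-4.2043]  x^+=[-1.4576, -0.0322]  P^+=[0.2169 -0.0873; -0.0873 0.2107]

K[0,0] = 0.8262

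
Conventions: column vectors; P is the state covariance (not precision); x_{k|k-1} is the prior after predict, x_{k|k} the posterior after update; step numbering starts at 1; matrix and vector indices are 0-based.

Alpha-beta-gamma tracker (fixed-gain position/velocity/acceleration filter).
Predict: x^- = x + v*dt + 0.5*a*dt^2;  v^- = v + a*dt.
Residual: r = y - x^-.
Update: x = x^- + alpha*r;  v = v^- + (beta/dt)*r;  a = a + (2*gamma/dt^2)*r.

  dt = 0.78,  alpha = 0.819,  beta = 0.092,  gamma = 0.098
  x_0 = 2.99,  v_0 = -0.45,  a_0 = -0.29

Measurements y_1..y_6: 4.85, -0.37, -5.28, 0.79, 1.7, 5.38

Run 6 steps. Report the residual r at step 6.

step 1: x_pred=2.5508  r=2.2992  x^+=4.4338  v^+=-0.4050  a^+=0.4507
step 2: x_pred=4.2550  r=-4.6250  x^+=0.4671  v^+=-0.5990  a^+=-1.0393
step 3: x_pred=-0.3162  r=-4.9638  x^+=-4.3816  v^+=-1.9951  a^+=-2.6384
step 4: x_pred=-6.7403  r=7.5303  x^+=-0.5730  v^+=-3.1648  a^+=-0.2125
step 5: x_pred=-3.1062  r=4.8062  x^+=0.8301  v^+=-2.7637  a^+=1.3359
step 6: x_pred=-0.9192  r=6.2992  x^+=4.2398  v^+=-0.9787  a^+=3.3652

resid = 6.2992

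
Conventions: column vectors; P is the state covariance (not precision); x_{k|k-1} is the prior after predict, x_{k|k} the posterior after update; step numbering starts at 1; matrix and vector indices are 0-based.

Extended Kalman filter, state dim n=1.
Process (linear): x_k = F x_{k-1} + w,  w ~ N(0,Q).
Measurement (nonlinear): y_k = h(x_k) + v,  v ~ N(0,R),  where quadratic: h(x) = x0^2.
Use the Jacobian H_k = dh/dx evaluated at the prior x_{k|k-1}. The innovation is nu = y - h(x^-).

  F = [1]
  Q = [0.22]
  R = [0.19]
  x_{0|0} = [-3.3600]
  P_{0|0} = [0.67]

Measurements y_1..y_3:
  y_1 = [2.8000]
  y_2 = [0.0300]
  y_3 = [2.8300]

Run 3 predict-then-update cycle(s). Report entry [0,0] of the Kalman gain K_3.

K[0,0] = -0.3868

step 1: x^-=[-3.3600]  P^-=[0.8900]  H_jac=[-6.7200]  S=[40.3810]  K=[-0.1481]  nu=[-8.4896]  x^+=[-2.1026]  P^+=[0.0042]
step 2: x^-=[-2.1026]  P^-=[0.2242]  H_jac=[-4.2052]  S=[4.1545]  K=[-0.2269]  nu=[-4.3910]  x^+=[-1.1062]  P^+=[0.0103]
step 3: x^-=[-1.1062]  P^-=[0.2303]  H_jac=[-2.2124]  S=[1.3170]  K=[-0.3868]  nu=[1.6063]  x^+=[-1.7275]  P^+=[0.0332]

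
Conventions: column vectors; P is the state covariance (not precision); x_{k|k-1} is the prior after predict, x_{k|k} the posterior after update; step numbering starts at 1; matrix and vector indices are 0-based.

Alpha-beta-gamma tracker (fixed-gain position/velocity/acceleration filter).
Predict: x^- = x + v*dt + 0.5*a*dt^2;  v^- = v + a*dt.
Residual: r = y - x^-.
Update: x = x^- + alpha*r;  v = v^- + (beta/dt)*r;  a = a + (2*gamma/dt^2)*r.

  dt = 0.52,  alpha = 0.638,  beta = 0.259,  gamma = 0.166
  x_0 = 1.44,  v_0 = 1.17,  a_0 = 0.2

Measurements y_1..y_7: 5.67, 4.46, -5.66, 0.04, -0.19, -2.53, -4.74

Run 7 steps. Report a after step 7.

step 1: x_pred=2.0754  r=3.5946  x^+=4.3688  v^+=3.0644  a^+=4.6134
step 2: x_pred=6.5860  r=-2.1260  x^+=5.2296  v^+=4.4045  a^+=2.0031
step 3: x_pred=7.7907  r=-13.4507  x^+=-0.7908  v^+=-1.2534  a^+=-14.5118
step 4: x_pred=-3.4046  r=3.4446  x^+=-1.2069  v^+=-7.0839  a^+=-10.2825
step 5: x_pred=-6.2808  r=6.0908  x^+=-2.3949  v^+=-9.3971  a^+=-2.8042
step 6: x_pred=-7.6605  r=5.1305  x^+=-4.3872  v^+=-8.2999  a^+=3.4951
step 7: x_pred=-8.2307  r=3.4907  x^+=-6.0036  v^+=-4.7439  a^+=7.7809

a_post = 7.7809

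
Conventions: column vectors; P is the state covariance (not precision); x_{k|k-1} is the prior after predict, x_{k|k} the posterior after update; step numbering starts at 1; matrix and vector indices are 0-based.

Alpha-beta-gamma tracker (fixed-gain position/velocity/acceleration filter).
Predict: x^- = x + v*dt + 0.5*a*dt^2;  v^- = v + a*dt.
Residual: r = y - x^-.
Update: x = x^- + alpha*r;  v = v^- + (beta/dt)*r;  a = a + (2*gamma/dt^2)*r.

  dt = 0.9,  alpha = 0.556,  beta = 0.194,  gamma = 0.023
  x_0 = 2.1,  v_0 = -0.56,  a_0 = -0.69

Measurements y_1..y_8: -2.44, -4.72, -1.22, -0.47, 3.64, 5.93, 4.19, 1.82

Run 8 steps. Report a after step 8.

a_post = 0.3231

step 1: x_pred=1.3166  r=-3.7565  x^+=-0.7721  v^+=-1.9907  a^+=-0.9033
step 2: x_pred=-2.9296  r=-1.7904  x^+=-3.9251  v^+=-3.1897  a^+=-1.0050
step 3: x_pred=-7.2028  r=5.9828  x^+=-3.8764  v^+=-2.8046  a^+=-0.6652
step 4: x_pred=-6.6699  r=6.1999  x^+=-3.2228  v^+=-2.0669  a^+=-0.3132
step 5: x_pred=-5.2098  r=8.8498  x^+=-0.2893  v^+=-0.4411  a^+=0.1894
step 6: x_pred=-0.6095  r=6.5395  x^+=3.0264  v^+=1.1390  a^+=0.5608
step 7: x_pred=4.2787  r=-0.0887  x^+=4.2294  v^+=1.6246  a^+=0.5558
step 8: x_pred=5.9166  r=-4.0966  x^+=3.6389  v^+=1.2418  a^+=0.3231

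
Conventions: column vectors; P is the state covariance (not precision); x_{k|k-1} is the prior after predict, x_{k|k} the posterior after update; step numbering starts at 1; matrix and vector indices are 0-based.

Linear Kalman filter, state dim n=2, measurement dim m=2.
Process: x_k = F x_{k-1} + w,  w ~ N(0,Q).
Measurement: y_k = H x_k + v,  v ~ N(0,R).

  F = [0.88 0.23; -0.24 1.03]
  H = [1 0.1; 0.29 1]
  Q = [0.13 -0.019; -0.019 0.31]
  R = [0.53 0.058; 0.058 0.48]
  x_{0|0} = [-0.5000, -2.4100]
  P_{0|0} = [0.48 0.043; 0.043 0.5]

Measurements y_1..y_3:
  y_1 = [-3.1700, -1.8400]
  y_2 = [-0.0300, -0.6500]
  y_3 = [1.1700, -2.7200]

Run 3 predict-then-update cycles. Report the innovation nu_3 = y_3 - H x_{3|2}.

innov = [2.4943, -1.8858]

step 1: x^-=[-0.9943, -2.3623]  P^-=[0.5456 0.0347; 0.0347 0.8468]  S=[1.0910 0.3366; 0.3366 1.3928]  K=[0.4976 0.0182; -0.0869 0.6362]  nu=[-1.9395, 0.8106]  x^+=[-1.9447, -1.6781]  P^+=[0.2688 -0.0403; -0.0403 0.3120]
step 2: x^-=[-2.0973, -1.2617]  P^-=[0.3384 -0.0362; -0.0362 0.6765]  S=[0.8679 0.1865; 0.1865 1.1639]  K=[0.3876 -0.0089; -0.0898 0.5866]  nu=[2.1934, 1.2199]  x^+=[-1.2579, -0.7432]  P^+=[0.2092 -0.0425; -0.0425 0.2887]
step 3: x^-=[-1.2779, -0.4636]  P^-=[0.2901 -0.0309; -0.0309 0.6493]  S=[0.8204 0.1752; 0.1752 1.1357]  K=[0.3514 -0.0074; -0.0817 0.5764]  nu=[2.4943, -1.8858]  x^+=[-0.3876, -1.7542]  P^+=[0.1896 -0.0382; -0.0382 0.2830]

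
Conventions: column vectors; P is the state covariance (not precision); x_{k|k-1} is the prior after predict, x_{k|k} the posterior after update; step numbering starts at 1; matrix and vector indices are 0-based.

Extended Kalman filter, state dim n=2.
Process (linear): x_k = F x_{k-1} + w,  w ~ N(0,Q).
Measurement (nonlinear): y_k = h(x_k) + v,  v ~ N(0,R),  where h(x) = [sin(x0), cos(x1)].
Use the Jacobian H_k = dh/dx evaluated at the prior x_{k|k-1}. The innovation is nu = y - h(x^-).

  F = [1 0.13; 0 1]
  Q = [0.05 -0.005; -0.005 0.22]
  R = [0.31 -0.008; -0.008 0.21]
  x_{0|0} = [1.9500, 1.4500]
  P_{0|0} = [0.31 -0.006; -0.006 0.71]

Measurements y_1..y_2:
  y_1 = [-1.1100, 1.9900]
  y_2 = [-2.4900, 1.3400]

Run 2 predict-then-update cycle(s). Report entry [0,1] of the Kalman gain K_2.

K[0,1] = -0.0189

step 1: x^-=[2.1385, 1.4500]  P^-=[0.3704 0.0813; 0.0813 0.9300]  H_jac=[-0.5377 0.0000; 0.0000 -0.9927]  S=[0.4171 0.0354; 0.0354 1.1265]  K=[-0.4727 -0.0568; -0.0354 -0.8184]  nu=[-1.9531, 1.8695]  x^+=[2.9556, -0.0110]  P^+=[0.2717 0.0082; 0.0082 0.1728]
step 2: x^-=[2.9542, -0.0110]  P^-=[0.3268 0.0257; 0.0257 0.3928]  H_jac=[-0.9825 0.0000; 0.0000 0.0110]  S=[0.6254 -0.0083; -0.0083 0.2100]  K=[-0.5136 -0.0189; -0.0401 0.0190]  nu=[-2.6763, 0.3401]  x^+=[4.3222, 0.1027]  P^+=[0.1619 0.0128; 0.0128 0.3918]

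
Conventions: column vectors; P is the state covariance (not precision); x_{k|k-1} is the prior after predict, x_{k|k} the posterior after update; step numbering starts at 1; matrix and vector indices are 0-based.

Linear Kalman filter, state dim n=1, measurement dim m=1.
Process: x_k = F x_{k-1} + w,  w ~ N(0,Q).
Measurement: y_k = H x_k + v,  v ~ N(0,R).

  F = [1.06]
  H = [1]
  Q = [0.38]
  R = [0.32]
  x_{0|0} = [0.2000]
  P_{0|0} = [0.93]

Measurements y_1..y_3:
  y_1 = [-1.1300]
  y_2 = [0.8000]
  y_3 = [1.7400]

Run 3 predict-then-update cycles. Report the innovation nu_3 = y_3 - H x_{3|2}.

step 1: x^-=[0.2120]  P^-=[1.4249]  S=[1.7449]  K=[0.8166]  nu=[-1.3420]  x^+=[-0.8839]  P^+=[0.2613]
step 2: x^-=[-0.9369]  P^-=[0.6736]  S=[0.9936]  K=[0.6779]  nu=[1.7369]  x^+=[0.2406]  P^+=[0.2169]
step 3: x^-=[0.2550]  P^-=[0.6238]  S=[0.9438]  K=[0.6609]  nu=[1.4850]  x^+=[1.2365]  P^+=[0.2115]

innov = [1.4850]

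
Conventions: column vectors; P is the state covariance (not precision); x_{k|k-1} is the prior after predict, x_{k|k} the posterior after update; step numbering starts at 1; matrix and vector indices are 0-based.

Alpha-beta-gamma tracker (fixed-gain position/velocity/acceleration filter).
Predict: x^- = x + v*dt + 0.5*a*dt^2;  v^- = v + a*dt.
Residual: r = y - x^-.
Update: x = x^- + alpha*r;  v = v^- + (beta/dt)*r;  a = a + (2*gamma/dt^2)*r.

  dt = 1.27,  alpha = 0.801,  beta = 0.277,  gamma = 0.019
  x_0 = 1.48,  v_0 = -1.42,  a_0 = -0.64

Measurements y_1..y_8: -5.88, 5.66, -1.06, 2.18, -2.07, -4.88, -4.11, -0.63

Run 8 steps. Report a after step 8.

a_post = -0.0903

step 1: x_pred=-0.8395  r=-5.0405  x^+=-4.8769  v^+=-3.3322  a^+=-0.7588
step 2: x_pred=-9.7207  r=15.3807  x^+=2.5992  v^+=-0.9411  a^+=-0.3964
step 3: x_pred=1.0844  r=-2.1444  x^+=-0.6333  v^+=-1.9122  a^+=-0.4469
step 4: x_pred=-3.4222  r=5.6022  x^+=1.0652  v^+=-1.2579  a^+=-0.3149
step 5: x_pred=-0.7863  r=-1.2837  x^+=-1.8145  v^+=-1.9378  a^+=-0.3452
step 6: x_pred=-4.5539  r=-0.3261  x^+=-4.8151  v^+=-2.4473  a^+=-0.3528
step 7: x_pred=-8.2077  r=4.0977  x^+=-4.9254  v^+=-2.0016  a^+=-0.2563
step 8: x_pred=-7.6742  r=7.0442  x^+=-2.0318  v^+=-0.7907  a^+=-0.0903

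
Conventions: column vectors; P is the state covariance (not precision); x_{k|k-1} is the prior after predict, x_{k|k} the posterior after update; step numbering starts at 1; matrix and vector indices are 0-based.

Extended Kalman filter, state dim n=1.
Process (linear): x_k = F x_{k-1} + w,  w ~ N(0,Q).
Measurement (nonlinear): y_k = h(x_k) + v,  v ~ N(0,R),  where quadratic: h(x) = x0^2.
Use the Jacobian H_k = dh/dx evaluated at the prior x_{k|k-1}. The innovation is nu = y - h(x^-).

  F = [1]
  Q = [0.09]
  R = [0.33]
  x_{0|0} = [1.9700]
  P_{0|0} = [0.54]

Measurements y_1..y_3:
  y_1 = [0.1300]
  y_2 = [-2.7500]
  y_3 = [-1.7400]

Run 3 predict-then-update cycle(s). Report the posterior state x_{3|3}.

step 1: x^-=[1.9700]  P^-=[0.6300]  H_jac=[3.9400]  S=[10.1099]  K=[0.2455]  nu=[-3.7509]  x^+=[1.0491]  P^+=[0.0206]
step 2: x^-=[1.0491]  P^-=[0.1106]  H_jac=[2.0981]  S=[0.8167]  K=[0.2840]  nu=[-3.8505]  x^+=[-0.0446]  P^+=[0.0447]
step 3: x^-=[-0.0446]  P^-=[0.1347]  H_jac=[-0.0892]  S=[0.3311]  K=[-0.0363]  nu=[-1.7420]  x^+=[0.0186]  P^+=[0.1342]

x_post = [0.0186]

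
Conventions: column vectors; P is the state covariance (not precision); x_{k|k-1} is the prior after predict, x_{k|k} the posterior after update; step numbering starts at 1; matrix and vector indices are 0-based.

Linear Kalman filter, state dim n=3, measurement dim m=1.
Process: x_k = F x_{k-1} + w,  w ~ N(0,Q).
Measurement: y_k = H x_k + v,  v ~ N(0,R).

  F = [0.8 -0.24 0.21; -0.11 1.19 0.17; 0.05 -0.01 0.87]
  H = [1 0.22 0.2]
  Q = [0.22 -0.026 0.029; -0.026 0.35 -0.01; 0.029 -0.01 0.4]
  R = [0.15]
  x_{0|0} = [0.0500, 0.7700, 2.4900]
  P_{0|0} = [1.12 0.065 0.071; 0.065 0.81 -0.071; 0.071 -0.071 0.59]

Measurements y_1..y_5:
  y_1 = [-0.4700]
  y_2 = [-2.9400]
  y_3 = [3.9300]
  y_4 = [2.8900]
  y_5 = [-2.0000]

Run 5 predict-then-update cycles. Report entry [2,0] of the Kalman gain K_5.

K[2,0] = 0.4091

step 1: x^-=[0.3781, 1.3341, 2.1611]  P^-=[1.0155 -0.2781 0.2474; -0.2781 1.4792 -0.0142; 0.2474 -0.0142 0.8568]  S=[1.2467]  K=[0.8052; 0.0357; 0.3334]  nu=[-1.5738]  x^+=[-0.8891, 1.2779, 1.6365]  P^+=[0.2073 -0.3139 -0.0873; -0.3139 1.4777 -0.0290; -0.0873 -0.0290 0.7183]
step 2: x^-=[-0.6743, 1.8967, 1.3665]  P^-=[0.5636 -0.7637 0.1228; -0.7637 2.5395 0.0361; 0.1228 0.0361 0.9375]  S=[0.5903]  K=[0.7118; -0.3350; 0.5391]  nu=[-2.9563]  x^+=[-2.7785, 2.8872, -0.2274]  P^+=[0.2645 -0.6229 -0.1037; -0.6229 2.4732 0.1427; -0.1037 0.1427 0.7659]
step 3: x^-=[-2.9635, 3.7027, -0.3656]  P^-=[0.7555 -1.3196 0.0945; -1.3196 4.1024 0.1912; 0.0945 0.1912 0.9698]  S=[0.6169]  K=[0.7848; -0.6141; 0.5359]  nu=[6.1520]  x^+=[1.8645, -0.0755, 2.9310]  P^+=[0.3756 -1.0223 -0.1649; -1.0223 3.8697 0.3942; -0.1649 0.3942 0.7926]
step 4: x^-=[2.1252, 0.2033, 2.6440]  P^-=[1.0157 -2.0723 0.0189; -2.0723 6.2906 0.4190; 0.0189 0.4190 0.9811]  S=[0.6420]  K=[0.8778; -0.9418; 0.4787]  nu=[0.1913]  x^+=[2.2931, 0.0232, 2.7355]  P^+=[0.5210 -1.5416 -0.2508; -1.5416 5.7213 0.7085; -0.2508 0.7085 0.8340]
step 5: x^-=[2.4034, 0.2404, 2.4943]  P^-=[1.3560 -3.0646 -0.0799; -3.0646 9.1819 0.7031; -0.0799 0.7031 1.0005]  S=[0.6720]  K=[0.9909; -1.3452; 0.4091]  nu=[-4.9551]  x^+=[-2.5067, 6.9060, 0.4672]  P^+=[0.6962 -2.1689 -0.3523; -2.1689 7.9659 1.0729; -0.3523 1.0729 0.8880]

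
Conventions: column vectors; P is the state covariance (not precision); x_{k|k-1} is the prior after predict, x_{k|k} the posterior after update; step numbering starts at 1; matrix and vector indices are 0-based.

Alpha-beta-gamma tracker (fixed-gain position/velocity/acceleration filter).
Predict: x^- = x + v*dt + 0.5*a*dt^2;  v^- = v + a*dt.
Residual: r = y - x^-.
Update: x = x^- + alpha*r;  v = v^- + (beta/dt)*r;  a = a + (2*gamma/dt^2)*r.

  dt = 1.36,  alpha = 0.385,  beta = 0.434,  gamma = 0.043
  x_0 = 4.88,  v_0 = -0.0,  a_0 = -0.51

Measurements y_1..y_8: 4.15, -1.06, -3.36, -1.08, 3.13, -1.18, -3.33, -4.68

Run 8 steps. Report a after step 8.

a_post = -0.1624

step 1: x_pred=4.4084  r=-0.2584  x^+=4.3089  v^+=-0.7760  a^+=-0.5220
step 2: x_pred=2.7707  r=-3.8307  x^+=1.2959  v^+=-2.7084  a^+=-0.7001
step 3: x_pred=-3.0351  r=-0.3249  x^+=-3.1602  v^+=-3.7643  a^+=-0.7152
step 4: x_pred=-8.9411  r=7.8611  x^+=-5.9145  v^+=-2.2284  a^+=-0.3497
step 5: x_pred=-9.2686  r=12.3986  x^+=-4.4952  v^+=1.2526  a^+=0.2268
step 6: x_pred=-2.5819  r=1.4019  x^+=-2.0422  v^+=2.0084  a^+=0.2920
step 7: x_pred=0.9592  r=-4.2892  x^+=-0.6922  v^+=1.0367  a^+=0.0925
step 8: x_pred=0.8033  r=-5.4833  x^+=-1.3078  v^+=-0.5873  a^+=-0.1624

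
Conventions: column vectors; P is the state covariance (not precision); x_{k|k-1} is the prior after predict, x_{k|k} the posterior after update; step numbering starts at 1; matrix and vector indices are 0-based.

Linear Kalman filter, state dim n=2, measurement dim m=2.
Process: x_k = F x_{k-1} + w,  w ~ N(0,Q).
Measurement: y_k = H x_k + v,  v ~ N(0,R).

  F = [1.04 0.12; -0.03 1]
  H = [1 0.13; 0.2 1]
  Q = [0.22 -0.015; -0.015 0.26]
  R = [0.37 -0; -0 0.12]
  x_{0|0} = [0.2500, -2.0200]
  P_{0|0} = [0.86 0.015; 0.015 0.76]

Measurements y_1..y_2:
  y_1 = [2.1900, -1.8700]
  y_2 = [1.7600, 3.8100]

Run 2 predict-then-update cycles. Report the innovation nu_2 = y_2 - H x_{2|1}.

step 1: x^-=[0.0176, -2.0275]  P^-=[1.1649 0.0649; 0.0649 1.0199]  S=[1.5690 0.4322; 0.4322 1.2124]  K=[0.7542 -0.0231; -0.1206 0.8949]  nu=[2.4360, 0.1540]  x^+=[1.8512, -2.1835]  P^+=[0.2869 -0.0601; -0.0601 0.1194]
step 2: x^-=[1.6632, -2.2390]  P^-=[0.5170 -0.0720; -0.0720 0.3833]  S=[0.8748 0.0794; 0.0794 0.4952]  K=[0.5830 -0.0300; -0.0943 0.7601]  nu=[0.3878, 5.7164]  x^+=[1.7179, 2.0693]  P^+=[0.2220 -0.0480; -0.0480 0.1008]

innov = [0.3878, 5.7164]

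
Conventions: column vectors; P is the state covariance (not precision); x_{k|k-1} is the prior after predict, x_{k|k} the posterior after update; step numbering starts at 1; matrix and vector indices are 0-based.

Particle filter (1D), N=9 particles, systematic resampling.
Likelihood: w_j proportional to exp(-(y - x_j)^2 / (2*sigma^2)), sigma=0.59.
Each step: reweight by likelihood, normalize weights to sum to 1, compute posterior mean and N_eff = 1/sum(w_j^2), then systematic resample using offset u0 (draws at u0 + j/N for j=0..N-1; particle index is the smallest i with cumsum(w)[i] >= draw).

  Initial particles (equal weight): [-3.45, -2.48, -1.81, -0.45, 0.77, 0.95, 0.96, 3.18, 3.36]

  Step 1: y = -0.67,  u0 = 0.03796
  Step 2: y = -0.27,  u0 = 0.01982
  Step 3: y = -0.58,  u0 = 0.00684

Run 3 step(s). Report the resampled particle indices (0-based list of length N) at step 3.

resampled_idx = [0, 1, 2, 3, 4, 5, 6, 7, 8]

step 1: w=[0.0000, 0.0076, 0.1297, 0.7823, 0.0427, 0.0193, 0.0185, 0.0000, 0.0000]  mean=-0.5366  Neff=1.5839  idx=[2, 3, 3, 3, 3, 3, 3, 3, 4]
step 2: w=[0.0048, 0.1378, 0.1378, 0.1378, 0.1378, 0.1378, 0.1378, 0.1378, 0.0305]  mean=-0.4193  Neff=7.4683  idx=[1, 1, 2, 3, 4, 5, 5, 6, 7]
step 3: w=[0.1111, 0.1111, 0.1111, 0.1111, 0.1111, 0.1111, 0.1111, 0.1111, 0.1111]  mean=-0.4500  Neff=9.0000  idx=[0, 1, 2, 3, 4, 5, 6, 7, 8]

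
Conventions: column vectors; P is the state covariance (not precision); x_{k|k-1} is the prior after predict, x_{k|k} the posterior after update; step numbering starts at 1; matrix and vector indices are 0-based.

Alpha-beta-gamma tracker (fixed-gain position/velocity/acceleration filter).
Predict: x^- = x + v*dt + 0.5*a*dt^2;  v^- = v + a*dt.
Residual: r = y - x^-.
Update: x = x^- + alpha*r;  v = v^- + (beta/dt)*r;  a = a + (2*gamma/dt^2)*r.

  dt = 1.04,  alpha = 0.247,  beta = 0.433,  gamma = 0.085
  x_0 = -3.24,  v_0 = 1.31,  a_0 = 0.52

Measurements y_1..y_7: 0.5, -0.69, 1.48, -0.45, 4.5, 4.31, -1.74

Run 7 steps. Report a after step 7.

step 1: x_pred=-1.5964  r=2.0964  x^+=-1.0786  v^+=2.7236  a^+=0.8495
step 2: x_pred=2.2134  r=-2.9034  x^+=1.4963  v^+=2.3983  a^+=0.3932
step 3: x_pred=4.2031  r=-2.7231  x^+=3.5305  v^+=1.6734  a^+=-0.0348
step 4: x_pred=5.2520  r=-5.7020  x^+=3.8436  v^+=-0.7368  a^+=-0.9311
step 5: x_pred=2.5738  r=1.9262  x^+=3.0496  v^+=-0.9031  a^+=-0.6283
step 6: x_pred=1.7705  r=2.5395  x^+=2.3978  v^+=-0.4993  a^+=-0.2292
step 7: x_pred=1.7546  r=-3.4946  x^+=0.8914  v^+=-2.1926  a^+=-0.7784

a_post = -0.7784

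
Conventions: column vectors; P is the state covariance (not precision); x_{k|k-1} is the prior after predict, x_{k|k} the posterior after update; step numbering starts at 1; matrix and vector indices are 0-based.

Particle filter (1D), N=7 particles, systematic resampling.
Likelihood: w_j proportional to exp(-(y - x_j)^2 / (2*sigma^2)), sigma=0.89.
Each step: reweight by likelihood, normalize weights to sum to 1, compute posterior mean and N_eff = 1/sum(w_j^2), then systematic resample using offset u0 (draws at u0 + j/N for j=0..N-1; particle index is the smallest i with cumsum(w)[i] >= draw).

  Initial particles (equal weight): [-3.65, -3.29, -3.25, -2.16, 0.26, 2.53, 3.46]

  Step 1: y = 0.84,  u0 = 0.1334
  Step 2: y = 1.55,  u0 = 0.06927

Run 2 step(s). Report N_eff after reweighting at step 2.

step 1: w=[0.0000, 0.0000, 0.0000, 0.0034, 0.8168, 0.1665, 0.0133]  mean=0.6718  Neff=1.4388  idx=[4, 4, 4, 4, 4, 5, 6]
step 2: w=[0.1461, 0.1461, 0.1461, 0.1461, 0.1461, 0.2278, 0.0418]  mean=0.9107  Neff=6.2366  idx=[0, 1, 2, 3, 4, 5, 5]

N_eff = 6.2366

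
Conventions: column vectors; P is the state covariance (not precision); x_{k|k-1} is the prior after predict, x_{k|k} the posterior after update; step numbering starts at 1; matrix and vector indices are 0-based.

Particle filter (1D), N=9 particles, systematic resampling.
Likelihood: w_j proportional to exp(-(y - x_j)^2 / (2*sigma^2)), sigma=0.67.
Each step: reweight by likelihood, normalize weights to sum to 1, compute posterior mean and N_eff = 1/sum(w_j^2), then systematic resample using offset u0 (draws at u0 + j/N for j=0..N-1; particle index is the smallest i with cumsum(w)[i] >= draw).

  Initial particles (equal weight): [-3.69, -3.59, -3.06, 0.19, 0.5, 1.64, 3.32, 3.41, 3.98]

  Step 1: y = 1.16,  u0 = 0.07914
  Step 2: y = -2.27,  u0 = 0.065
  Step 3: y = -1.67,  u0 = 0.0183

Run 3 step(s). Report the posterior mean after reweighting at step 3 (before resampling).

post_mean = 0.2106

step 1: w=[0.0000, 0.0000, 0.0000, 0.2005, 0.3519, 0.4423, 0.0032, 0.0020, 0.0001]  mean=0.9572  Neff=2.7801  idx=[3, 3, 4, 4, 4, 5, 5, 5, 5]
step 2: w=[0.4011, 0.4011, 0.0659, 0.0659, 0.0659, 0.0000, 0.0000, 0.0000, 0.0000]  mean=0.2514  Neff=2.9869  idx=[0, 0, 0, 0, 1, 1, 1, 2, 4]
step 3: w=[0.1334, 0.1334, 0.1334, 0.1334, 0.1334, 0.1334, 0.1334, 0.0332, 0.0332]  mean=0.2106  Neff=7.8907  idx=[0, 0, 1, 2, 3, 4, 5, 5, 6]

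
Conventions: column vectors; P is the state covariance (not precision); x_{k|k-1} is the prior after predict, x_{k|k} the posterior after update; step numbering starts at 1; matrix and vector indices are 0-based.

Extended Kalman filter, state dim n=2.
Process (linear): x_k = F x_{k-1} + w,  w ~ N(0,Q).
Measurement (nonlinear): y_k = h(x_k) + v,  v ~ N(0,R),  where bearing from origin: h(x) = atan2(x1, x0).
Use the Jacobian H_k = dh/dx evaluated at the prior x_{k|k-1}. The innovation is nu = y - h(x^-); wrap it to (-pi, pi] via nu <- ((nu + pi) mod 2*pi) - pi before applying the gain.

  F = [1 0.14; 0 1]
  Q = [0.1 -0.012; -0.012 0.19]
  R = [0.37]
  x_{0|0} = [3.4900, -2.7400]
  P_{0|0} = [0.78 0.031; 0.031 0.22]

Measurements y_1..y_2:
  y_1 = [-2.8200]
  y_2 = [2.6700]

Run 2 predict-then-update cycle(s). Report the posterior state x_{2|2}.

step 1: x^-=[3.1064, -2.7400]  P^-=[0.8930 0.0498; 0.0498 0.4100]  H_jac=[0.1597 0.1811]  S=[0.4091]  K=[0.3706; 0.2009]  nu=[-2.0972]  x^+=[2.3291, -3.1613]  P^+=[0.8368 0.0193; 0.0193 0.3935]
step 2: x^-=[1.8865, -3.1613]  P^-=[0.9499 0.0624; 0.0624 0.5835]  H_jac=[0.2333 0.1392]  S=[0.4370]  K=[0.5269; 0.2192]  nu=[-2.5804]  x^+=[0.5270, -3.7268]  P^+=[0.8286 0.0120; 0.0120 0.5625]

x_post = [0.5270, -3.7268]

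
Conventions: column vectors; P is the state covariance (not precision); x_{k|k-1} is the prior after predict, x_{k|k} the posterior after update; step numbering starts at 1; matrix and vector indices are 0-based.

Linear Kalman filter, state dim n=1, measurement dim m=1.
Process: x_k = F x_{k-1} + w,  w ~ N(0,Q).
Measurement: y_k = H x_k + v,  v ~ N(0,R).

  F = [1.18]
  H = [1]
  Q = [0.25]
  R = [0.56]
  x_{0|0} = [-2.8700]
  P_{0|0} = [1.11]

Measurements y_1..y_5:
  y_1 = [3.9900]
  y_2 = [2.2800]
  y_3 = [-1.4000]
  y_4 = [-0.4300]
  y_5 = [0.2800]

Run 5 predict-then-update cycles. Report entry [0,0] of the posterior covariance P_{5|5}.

step 1: x^-=[-3.3866]  P^-=[1.7956]  S=[2.3556]  K=[0.7623]  nu=[7.3766]  x^+=[2.2363]  P^+=[0.4269]
step 2: x^-=[2.6389]  P^-=[0.8444]  S=[1.4044]  K=[0.6012]  nu=[-0.3589]  x^+=[2.4231]  P^+=[0.3367]
step 3: x^-=[2.8593]  P^-=[0.7188]  S=[1.2788]  K=[0.5621]  nu=[-4.2593]  x^+=[0.4651]  P^+=[0.3148]
step 4: x^-=[0.5489]  P^-=[0.6883]  S=[1.2483]  K=[0.5514]  nu=[-0.9789]  x^+=[0.0091]  P^+=[0.3088]
step 5: x^-=[0.0108]  P^-=[0.6799]  S=[1.2399]  K=[0.5484]  nu=[0.2692]  x^+=[0.1584]  P^+=[0.3071]

P_post[0,0] = 0.3071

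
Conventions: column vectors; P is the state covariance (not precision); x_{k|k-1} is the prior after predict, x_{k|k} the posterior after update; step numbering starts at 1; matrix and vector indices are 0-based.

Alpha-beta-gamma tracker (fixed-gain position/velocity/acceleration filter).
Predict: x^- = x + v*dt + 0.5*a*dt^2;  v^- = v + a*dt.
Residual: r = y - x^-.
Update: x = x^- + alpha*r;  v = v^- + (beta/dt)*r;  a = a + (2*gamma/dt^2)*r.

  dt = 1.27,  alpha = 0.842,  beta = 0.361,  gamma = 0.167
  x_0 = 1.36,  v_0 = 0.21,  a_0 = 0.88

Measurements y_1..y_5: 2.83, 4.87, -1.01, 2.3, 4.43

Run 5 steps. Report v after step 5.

v_post = -0.3292

step 1: x_pred=2.3364  r=0.4936  x^+=2.7520  v^+=1.4679  a^+=0.9822
step 2: x_pred=5.4084  r=-0.5384  x^+=4.9551  v^+=2.5623  a^+=0.8707
step 3: x_pred=8.9114  r=-9.9214  x^+=0.5576  v^+=0.8480  a^+=-1.1838
step 4: x_pred=0.6798  r=1.6202  x^+=2.0440  v^+=-0.1949  a^+=-0.8483
step 5: x_pred=1.1124  r=3.3176  x^+=3.9058  v^+=-0.3292  a^+=-0.1613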